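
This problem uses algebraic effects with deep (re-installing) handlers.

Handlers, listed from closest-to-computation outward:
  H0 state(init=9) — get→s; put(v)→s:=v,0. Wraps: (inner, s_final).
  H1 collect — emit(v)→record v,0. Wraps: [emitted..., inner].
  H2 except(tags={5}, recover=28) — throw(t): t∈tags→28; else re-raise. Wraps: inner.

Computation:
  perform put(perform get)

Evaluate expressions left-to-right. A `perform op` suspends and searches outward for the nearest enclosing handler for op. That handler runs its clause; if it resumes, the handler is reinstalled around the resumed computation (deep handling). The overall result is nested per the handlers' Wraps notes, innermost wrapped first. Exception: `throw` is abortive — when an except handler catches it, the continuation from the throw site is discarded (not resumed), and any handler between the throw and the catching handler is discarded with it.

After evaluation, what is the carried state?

Answer: 9

Step-by-step:
get @ H0 ⇒ 9
put(9) @ H0 ⇒ s:=9
H0 returns (0, 9)
H1 returns [(0, 9)]
H2 returns [(0, 9)]
= [(0, 9)]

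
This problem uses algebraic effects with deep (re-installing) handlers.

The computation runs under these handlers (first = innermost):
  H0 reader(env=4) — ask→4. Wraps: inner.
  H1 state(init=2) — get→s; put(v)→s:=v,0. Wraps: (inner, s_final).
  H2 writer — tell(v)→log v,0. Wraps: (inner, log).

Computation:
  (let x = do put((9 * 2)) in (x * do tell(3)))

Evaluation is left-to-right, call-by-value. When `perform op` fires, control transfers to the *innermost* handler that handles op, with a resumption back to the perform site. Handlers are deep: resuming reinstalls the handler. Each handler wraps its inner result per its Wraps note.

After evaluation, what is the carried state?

Evaluation trace:
put(18) @ H1 ⇒ s:=18
tell(3) @ H2 ⇒ log+=3
H0 returns 0
H1 returns (0, 18)
H2 returns ((0, 18), (3))
= ((0, 18), (3))

Answer: 18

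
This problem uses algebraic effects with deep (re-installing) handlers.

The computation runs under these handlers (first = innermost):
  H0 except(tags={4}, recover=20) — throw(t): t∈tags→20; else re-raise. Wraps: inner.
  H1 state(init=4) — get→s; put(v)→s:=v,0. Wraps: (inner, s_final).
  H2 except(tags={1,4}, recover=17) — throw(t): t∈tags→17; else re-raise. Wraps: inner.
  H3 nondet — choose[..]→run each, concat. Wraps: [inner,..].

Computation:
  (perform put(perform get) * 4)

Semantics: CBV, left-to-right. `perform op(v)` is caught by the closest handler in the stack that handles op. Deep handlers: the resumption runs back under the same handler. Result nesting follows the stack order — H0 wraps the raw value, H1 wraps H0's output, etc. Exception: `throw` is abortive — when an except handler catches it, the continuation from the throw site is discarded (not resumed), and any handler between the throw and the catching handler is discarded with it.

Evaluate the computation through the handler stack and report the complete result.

Step-by-step:
get @ H1 ⇒ 4
put(4) @ H1 ⇒ s:=4
H0 returns 0
H1 returns (0, 4)
H2 returns (0, 4)
H3 returns [(0, 4)]
= [(0, 4)]

Answer: [(0, 4)]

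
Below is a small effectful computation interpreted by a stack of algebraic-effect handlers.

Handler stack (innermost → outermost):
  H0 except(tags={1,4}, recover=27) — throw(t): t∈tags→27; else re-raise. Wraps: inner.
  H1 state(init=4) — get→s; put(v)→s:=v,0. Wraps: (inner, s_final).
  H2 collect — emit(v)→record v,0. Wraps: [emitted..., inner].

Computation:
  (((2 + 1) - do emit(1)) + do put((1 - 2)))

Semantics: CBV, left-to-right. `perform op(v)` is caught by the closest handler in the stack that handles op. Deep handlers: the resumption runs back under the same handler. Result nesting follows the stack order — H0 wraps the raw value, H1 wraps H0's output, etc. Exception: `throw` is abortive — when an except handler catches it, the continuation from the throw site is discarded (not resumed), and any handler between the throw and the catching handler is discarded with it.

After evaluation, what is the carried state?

Working:
emit(1) @ H2 ⇒ out+=1
put(-1) @ H1 ⇒ s:=-1
H0 returns 3
H1 returns (3, -1)
H2 returns [1, (3, -1)]
= [1, (3, -1)]

Answer: -1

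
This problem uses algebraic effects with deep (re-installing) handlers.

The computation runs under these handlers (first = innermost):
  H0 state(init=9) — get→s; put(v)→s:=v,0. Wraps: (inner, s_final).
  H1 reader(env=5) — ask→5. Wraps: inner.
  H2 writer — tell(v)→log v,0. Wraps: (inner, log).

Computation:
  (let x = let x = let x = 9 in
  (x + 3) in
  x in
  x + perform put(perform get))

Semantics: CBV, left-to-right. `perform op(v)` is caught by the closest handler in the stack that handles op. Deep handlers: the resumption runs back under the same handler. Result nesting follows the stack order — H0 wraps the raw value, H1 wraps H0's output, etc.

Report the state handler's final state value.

Answer: 9

Working:
get @ H0 ⇒ 9
put(9) @ H0 ⇒ s:=9
H0 returns (12, 9)
H1 returns (12, 9)
H2 returns ((12, 9), ())
= ((12, 9), ())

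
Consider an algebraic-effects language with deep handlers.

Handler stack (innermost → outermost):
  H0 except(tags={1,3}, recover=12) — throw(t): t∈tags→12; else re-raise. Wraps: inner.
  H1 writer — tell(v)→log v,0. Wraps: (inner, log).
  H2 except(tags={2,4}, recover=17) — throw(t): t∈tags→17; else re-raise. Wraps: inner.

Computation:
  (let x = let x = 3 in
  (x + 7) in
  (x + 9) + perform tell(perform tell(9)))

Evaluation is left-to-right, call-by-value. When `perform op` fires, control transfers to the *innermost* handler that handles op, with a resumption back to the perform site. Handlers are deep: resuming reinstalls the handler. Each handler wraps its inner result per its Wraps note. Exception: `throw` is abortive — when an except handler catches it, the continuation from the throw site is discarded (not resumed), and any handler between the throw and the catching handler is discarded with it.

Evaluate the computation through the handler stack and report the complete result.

Answer: (19, (9, 0))

Working:
tell(9) @ H1 ⇒ log+=9
tell(0) @ H1 ⇒ log+=0
H0 returns 19
H1 returns (19, (9, 0))
H2 returns (19, (9, 0))
= (19, (9, 0))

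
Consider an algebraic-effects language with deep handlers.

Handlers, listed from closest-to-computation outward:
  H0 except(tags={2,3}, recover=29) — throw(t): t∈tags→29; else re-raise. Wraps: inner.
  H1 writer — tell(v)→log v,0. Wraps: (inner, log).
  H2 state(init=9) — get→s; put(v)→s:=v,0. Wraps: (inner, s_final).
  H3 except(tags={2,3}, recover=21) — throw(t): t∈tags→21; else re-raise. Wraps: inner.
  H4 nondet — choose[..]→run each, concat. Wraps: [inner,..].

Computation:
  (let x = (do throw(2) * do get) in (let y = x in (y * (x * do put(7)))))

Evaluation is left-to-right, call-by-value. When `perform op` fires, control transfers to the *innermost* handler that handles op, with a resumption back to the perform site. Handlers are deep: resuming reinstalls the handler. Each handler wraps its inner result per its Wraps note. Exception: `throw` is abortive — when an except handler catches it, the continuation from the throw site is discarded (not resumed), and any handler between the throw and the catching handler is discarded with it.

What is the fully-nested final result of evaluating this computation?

Working:
throw(2) @ H0 caught ⇒ 29
H1 returns (29, ())
H2 returns ((29, ()), 9)
H3 returns ((29, ()), 9)
H4 returns [((29, ()), 9)]
= [((29, ()), 9)]

Answer: [((29, ()), 9)]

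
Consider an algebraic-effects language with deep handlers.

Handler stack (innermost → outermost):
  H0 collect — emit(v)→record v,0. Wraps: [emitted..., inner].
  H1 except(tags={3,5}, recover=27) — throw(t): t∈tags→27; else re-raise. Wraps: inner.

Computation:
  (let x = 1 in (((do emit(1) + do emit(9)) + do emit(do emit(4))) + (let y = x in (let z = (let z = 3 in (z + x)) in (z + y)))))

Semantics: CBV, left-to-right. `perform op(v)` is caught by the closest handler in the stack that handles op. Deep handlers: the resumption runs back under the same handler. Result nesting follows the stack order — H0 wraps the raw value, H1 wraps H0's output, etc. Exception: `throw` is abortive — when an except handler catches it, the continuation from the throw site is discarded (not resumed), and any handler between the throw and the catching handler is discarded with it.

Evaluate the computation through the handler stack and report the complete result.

Working:
emit(1) @ H0 ⇒ out+=1
emit(9) @ H0 ⇒ out+=9
emit(4) @ H0 ⇒ out+=4
emit(0) @ H0 ⇒ out+=0
H0 returns [1, 9, 4, 0, 5]
H1 returns [1, 9, 4, 0, 5]
= [1, 9, 4, 0, 5]

Answer: [1, 9, 4, 0, 5]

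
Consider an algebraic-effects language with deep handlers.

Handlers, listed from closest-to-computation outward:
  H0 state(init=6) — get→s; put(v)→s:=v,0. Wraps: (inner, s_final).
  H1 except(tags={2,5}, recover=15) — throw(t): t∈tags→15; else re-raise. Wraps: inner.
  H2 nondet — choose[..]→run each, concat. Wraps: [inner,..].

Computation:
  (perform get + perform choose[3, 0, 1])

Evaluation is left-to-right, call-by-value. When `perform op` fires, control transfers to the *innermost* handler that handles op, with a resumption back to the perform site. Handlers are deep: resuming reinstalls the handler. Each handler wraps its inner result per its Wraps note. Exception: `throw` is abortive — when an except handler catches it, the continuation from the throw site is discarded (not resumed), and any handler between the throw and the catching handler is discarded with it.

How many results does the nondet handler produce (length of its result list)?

Step-by-step:
get @ H0 ⇒ 6
choose[3, 0, 1] @ H2
  branch[0] choose=3:
    H0 returns (9, 6)
    H1 returns (9, 6)
    H2 returns [(9, 6)]
  branch[1] choose=0:
    H0 returns (6, 6)
    H1 returns (6, 6)
    H2 returns [(6, 6)]
  branch[2] choose=1:
    H0 returns (7, 6)
    H1 returns (7, 6)
    H2 returns [(7, 6)]
= [(9, 6), (6, 6), (7, 6)]

Answer: 3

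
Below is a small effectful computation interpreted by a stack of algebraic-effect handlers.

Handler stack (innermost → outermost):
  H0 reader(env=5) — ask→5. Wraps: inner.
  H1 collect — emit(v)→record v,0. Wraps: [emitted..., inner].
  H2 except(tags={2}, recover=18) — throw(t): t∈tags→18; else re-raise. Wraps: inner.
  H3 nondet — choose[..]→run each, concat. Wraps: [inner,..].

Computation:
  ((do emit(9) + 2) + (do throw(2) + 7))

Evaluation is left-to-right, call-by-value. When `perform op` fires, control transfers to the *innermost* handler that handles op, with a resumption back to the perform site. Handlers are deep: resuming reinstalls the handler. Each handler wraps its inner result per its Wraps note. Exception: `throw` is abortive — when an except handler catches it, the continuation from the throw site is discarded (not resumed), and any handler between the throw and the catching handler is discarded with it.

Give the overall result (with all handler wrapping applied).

Step-by-step:
emit(9) @ H1 ⇒ out+=9
throw(2) @ H2 caught ⇒ 18
H3 returns [18]
= [18]

Answer: [18]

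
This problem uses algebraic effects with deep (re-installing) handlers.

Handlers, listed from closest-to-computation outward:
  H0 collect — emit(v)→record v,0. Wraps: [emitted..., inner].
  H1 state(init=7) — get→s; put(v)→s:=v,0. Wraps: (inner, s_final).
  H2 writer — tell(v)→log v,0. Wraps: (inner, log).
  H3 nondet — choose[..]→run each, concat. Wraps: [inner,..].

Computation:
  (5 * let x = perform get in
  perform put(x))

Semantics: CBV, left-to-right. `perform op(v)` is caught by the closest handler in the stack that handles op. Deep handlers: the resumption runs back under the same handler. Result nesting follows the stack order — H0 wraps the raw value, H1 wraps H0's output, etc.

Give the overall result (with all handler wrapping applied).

Working:
get @ H1 ⇒ 7
put(7) @ H1 ⇒ s:=7
H0 returns [0]
H1 returns ([0], 7)
H2 returns (([0], 7), ())
H3 returns [(([0], 7), ())]
= [(([0], 7), ())]

Answer: [(([0], 7), ())]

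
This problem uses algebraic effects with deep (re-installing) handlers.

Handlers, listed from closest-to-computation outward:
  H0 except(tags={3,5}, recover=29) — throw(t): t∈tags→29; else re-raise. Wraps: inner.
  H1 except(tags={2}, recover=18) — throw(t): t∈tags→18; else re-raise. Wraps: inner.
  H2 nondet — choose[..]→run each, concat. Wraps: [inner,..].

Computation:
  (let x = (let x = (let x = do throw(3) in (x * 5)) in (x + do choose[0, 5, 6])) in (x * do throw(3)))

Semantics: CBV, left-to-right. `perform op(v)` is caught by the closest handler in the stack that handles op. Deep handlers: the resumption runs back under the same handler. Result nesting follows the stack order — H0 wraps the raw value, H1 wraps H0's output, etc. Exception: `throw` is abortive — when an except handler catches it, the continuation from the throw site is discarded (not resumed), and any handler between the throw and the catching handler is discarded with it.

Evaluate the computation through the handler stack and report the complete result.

Answer: [29]

Working:
throw(3) @ H0 caught ⇒ 29
H1 returns 29
H2 returns [29]
= [29]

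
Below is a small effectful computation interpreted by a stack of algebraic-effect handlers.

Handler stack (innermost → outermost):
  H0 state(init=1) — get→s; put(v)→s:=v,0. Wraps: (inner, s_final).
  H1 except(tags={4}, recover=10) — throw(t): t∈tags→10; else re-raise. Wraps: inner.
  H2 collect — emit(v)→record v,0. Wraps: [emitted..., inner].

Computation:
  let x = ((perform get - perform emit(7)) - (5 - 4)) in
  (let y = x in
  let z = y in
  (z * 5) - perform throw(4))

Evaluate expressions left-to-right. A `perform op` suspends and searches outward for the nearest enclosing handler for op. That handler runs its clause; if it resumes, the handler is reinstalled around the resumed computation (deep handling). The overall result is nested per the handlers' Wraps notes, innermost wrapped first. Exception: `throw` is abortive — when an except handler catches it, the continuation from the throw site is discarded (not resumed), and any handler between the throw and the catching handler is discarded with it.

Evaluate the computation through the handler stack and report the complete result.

Answer: [7, 10]

Step-by-step:
get @ H0 ⇒ 1
emit(7) @ H2 ⇒ out+=7
throw(4) @ H1 caught ⇒ 10
H2 returns [7, 10]
= [7, 10]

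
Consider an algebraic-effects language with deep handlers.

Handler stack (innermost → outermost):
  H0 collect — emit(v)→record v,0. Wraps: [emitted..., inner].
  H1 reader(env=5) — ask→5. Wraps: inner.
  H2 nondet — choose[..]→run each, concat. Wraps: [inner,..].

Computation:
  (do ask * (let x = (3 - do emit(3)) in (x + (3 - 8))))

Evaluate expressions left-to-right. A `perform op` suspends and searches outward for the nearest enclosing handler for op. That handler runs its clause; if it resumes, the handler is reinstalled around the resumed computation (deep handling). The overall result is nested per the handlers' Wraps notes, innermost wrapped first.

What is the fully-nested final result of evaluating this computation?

Answer: [[3, -10]]

Working:
ask @ H1 ⇒ 5
emit(3) @ H0 ⇒ out+=3
H0 returns [3, -10]
H1 returns [3, -10]
H2 returns [[3, -10]]
= [[3, -10]]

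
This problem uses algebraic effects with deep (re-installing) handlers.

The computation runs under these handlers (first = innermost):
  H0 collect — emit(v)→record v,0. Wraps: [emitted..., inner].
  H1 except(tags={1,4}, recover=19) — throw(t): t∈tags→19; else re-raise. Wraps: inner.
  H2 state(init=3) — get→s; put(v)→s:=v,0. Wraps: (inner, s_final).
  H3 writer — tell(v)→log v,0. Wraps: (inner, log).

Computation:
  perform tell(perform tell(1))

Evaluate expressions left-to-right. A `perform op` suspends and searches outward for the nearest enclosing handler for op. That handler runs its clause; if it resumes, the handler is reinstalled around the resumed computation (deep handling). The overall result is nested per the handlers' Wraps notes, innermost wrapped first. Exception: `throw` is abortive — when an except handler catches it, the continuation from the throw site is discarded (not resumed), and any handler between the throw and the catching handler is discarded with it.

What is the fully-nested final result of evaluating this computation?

Answer: (([0], 3), (1, 0))

Working:
tell(1) @ H3 ⇒ log+=1
tell(0) @ H3 ⇒ log+=0
H0 returns [0]
H1 returns [0]
H2 returns ([0], 3)
H3 returns (([0], 3), (1, 0))
= (([0], 3), (1, 0))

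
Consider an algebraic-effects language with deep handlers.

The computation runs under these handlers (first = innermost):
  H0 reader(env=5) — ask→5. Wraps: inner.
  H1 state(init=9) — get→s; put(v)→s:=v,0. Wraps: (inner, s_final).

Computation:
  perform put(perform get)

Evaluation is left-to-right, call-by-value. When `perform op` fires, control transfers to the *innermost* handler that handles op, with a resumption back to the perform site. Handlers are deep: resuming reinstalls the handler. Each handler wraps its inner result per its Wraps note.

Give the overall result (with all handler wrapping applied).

Answer: (0, 9)

Working:
get @ H1 ⇒ 9
put(9) @ H1 ⇒ s:=9
H0 returns 0
H1 returns (0, 9)
= (0, 9)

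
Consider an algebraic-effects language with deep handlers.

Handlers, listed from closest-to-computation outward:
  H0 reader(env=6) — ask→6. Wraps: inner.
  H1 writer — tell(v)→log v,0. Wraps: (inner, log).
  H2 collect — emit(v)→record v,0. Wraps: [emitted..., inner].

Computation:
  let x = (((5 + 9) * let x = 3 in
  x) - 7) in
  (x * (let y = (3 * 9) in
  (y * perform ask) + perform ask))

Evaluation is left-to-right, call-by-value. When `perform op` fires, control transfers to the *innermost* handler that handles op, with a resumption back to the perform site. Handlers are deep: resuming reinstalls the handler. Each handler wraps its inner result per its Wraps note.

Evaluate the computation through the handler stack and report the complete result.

Working:
ask @ H0 ⇒ 6
ask @ H0 ⇒ 6
H0 returns 5880
H1 returns (5880, ())
H2 returns [(5880, ())]
= [(5880, ())]

Answer: [(5880, ())]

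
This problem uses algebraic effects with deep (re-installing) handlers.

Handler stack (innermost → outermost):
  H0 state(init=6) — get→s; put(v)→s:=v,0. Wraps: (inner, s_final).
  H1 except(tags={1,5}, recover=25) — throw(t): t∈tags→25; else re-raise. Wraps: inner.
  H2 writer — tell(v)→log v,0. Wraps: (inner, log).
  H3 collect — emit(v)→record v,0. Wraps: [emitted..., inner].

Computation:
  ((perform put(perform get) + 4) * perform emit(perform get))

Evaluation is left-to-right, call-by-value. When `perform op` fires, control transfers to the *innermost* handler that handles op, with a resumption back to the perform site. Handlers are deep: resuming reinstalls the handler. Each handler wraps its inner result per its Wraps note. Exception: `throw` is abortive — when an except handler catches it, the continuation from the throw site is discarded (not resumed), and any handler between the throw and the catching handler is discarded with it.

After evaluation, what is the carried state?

Answer: 6

Step-by-step:
get @ H0 ⇒ 6
put(6) @ H0 ⇒ s:=6
get @ H0 ⇒ 6
emit(6) @ H3 ⇒ out+=6
H0 returns (0, 6)
H1 returns (0, 6)
H2 returns ((0, 6), ())
H3 returns [6, ((0, 6), ())]
= [6, ((0, 6), ())]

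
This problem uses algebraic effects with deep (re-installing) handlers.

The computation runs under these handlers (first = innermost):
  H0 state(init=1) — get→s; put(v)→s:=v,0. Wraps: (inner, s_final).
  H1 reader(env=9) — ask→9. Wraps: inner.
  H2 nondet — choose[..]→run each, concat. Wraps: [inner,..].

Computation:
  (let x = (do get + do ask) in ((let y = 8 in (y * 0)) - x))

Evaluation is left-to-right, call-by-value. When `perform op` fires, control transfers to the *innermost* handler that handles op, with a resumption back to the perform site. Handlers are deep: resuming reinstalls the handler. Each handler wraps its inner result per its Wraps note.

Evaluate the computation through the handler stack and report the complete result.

Answer: [(-10, 1)]

Step-by-step:
get @ H0 ⇒ 1
ask @ H1 ⇒ 9
H0 returns (-10, 1)
H1 returns (-10, 1)
H2 returns [(-10, 1)]
= [(-10, 1)]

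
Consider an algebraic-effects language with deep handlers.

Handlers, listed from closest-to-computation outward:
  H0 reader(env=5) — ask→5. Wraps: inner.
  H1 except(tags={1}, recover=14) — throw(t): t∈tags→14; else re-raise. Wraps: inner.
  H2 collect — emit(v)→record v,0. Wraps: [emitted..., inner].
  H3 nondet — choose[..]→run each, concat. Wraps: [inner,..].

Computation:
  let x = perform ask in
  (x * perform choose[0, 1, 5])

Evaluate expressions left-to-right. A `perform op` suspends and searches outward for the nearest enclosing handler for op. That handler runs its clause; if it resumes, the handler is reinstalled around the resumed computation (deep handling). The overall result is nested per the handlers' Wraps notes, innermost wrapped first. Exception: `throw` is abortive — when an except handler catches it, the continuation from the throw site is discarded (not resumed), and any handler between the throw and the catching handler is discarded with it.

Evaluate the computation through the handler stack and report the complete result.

Working:
ask @ H0 ⇒ 5
choose[0, 1, 5] @ H3
  branch[0] choose=0:
    H0 returns 0
    H1 returns 0
    H2 returns [0]
    H3 returns [[0]]
  branch[1] choose=1:
    H0 returns 5
    H1 returns 5
    H2 returns [5]
    H3 returns [[5]]
  branch[2] choose=5:
    H0 returns 25
    H1 returns 25
    H2 returns [25]
    H3 returns [[25]]
= [[0], [5], [25]]

Answer: [[0], [5], [25]]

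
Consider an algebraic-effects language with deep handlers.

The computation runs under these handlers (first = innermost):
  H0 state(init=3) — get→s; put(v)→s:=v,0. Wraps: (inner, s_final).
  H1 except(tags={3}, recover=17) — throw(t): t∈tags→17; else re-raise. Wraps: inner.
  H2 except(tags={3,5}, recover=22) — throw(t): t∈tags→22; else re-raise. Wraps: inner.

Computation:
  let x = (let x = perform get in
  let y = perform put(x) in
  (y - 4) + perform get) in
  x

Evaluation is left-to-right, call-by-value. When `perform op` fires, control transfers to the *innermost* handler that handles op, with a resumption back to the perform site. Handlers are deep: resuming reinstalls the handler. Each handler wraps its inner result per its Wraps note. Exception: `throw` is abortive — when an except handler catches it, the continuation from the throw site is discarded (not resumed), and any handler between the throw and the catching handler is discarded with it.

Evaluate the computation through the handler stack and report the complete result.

Step-by-step:
get @ H0 ⇒ 3
put(3) @ H0 ⇒ s:=3
get @ H0 ⇒ 3
H0 returns (-1, 3)
H1 returns (-1, 3)
H2 returns (-1, 3)
= (-1, 3)

Answer: (-1, 3)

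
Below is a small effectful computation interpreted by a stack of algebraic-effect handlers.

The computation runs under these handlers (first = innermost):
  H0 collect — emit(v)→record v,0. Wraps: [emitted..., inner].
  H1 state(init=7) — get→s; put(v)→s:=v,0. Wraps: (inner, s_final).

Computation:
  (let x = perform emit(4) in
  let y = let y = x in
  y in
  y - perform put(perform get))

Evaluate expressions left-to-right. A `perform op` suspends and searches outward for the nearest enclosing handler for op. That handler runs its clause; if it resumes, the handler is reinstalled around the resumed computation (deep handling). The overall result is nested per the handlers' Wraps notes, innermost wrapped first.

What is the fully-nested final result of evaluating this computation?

Answer: ([4, 0], 7)

Step-by-step:
emit(4) @ H0 ⇒ out+=4
get @ H1 ⇒ 7
put(7) @ H1 ⇒ s:=7
H0 returns [4, 0]
H1 returns ([4, 0], 7)
= ([4, 0], 7)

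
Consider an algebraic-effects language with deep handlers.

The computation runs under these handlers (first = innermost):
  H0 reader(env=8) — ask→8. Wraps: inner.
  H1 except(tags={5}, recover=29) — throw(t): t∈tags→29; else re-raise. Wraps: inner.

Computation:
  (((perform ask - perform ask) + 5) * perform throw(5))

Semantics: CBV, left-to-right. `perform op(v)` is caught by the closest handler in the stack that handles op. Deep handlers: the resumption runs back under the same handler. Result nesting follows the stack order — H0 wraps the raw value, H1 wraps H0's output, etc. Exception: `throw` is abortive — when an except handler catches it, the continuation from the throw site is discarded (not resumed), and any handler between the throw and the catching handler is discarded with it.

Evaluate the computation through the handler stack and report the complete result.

Answer: 29

Working:
ask @ H0 ⇒ 8
ask @ H0 ⇒ 8
throw(5) @ H1 caught ⇒ 29
= 29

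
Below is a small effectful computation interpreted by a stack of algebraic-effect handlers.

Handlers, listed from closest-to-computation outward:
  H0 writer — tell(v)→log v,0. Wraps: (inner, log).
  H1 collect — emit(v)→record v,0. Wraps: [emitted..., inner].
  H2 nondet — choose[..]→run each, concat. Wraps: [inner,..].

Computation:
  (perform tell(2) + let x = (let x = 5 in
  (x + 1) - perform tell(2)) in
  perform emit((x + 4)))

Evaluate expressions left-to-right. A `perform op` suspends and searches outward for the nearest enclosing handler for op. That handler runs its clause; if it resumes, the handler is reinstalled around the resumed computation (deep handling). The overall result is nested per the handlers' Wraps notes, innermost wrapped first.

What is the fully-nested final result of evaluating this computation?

Answer: [[10, (0, (2, 2))]]

Step-by-step:
tell(2) @ H0 ⇒ log+=2
tell(2) @ H0 ⇒ log+=2
emit(10) @ H1 ⇒ out+=10
H0 returns (0, (2, 2))
H1 returns [10, (0, (2, 2))]
H2 returns [[10, (0, (2, 2))]]
= [[10, (0, (2, 2))]]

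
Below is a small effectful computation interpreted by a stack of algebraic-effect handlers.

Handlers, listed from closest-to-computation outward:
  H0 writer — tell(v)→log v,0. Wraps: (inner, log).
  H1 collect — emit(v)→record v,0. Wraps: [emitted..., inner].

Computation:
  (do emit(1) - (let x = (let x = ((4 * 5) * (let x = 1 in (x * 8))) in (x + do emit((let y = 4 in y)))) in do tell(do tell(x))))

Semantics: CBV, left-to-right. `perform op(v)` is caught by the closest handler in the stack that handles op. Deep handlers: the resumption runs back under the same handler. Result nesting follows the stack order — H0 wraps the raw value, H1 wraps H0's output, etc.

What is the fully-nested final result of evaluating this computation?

Answer: [1, 4, (0, (160, 0))]

Working:
emit(1) @ H1 ⇒ out+=1
emit(4) @ H1 ⇒ out+=4
tell(160) @ H0 ⇒ log+=160
tell(0) @ H0 ⇒ log+=0
H0 returns (0, (160, 0))
H1 returns [1, 4, (0, (160, 0))]
= [1, 4, (0, (160, 0))]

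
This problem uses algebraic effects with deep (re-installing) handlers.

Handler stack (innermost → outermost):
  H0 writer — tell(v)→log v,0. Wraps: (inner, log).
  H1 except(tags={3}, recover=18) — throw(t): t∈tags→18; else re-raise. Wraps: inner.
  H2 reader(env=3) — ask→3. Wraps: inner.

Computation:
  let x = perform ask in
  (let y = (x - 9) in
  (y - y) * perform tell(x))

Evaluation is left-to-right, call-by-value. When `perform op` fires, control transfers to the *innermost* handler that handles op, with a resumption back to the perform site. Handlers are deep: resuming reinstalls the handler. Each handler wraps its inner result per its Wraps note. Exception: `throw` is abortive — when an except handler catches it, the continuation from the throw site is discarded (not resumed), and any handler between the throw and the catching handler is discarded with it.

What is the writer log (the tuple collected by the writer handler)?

Evaluation trace:
ask @ H2 ⇒ 3
tell(3) @ H0 ⇒ log+=3
H0 returns (0, (3))
H1 returns (0, (3))
H2 returns (0, (3))
= (0, (3))

Answer: (3)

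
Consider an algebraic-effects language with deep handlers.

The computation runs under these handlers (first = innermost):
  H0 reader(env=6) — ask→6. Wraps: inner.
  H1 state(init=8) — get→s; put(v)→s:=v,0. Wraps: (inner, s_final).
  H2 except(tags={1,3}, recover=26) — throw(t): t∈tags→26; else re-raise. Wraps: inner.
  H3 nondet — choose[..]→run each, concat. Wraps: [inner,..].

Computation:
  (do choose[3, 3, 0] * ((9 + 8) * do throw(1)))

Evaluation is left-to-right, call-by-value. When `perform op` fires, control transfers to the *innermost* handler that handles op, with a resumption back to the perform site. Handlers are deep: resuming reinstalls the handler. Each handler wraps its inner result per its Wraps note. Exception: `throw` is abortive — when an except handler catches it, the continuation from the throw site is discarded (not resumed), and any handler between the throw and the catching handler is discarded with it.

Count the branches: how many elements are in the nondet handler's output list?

Working:
choose[3, 3, 0] @ H3
  branch[0] choose=3:
    throw(1) @ H2 caught ⇒ 26
    H3 returns [26]
  branch[1] choose=3:
    throw(1) @ H2 caught ⇒ 26
    H3 returns [26]
  branch[2] choose=0:
    throw(1) @ H2 caught ⇒ 26
    H3 returns [26]
= [26, 26, 26]

Answer: 3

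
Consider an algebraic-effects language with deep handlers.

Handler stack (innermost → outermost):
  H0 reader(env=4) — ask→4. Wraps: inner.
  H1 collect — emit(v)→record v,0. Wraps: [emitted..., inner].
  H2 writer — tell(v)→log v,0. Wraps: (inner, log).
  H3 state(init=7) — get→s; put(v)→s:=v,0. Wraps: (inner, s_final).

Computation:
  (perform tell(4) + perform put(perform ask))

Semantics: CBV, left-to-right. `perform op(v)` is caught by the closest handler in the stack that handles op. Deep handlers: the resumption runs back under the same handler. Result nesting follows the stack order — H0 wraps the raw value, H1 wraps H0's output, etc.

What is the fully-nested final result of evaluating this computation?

Evaluation trace:
tell(4) @ H2 ⇒ log+=4
ask @ H0 ⇒ 4
put(4) @ H3 ⇒ s:=4
H0 returns 0
H1 returns [0]
H2 returns ([0], (4))
H3 returns (([0], (4)), 4)
= (([0], (4)), 4)

Answer: (([0], (4)), 4)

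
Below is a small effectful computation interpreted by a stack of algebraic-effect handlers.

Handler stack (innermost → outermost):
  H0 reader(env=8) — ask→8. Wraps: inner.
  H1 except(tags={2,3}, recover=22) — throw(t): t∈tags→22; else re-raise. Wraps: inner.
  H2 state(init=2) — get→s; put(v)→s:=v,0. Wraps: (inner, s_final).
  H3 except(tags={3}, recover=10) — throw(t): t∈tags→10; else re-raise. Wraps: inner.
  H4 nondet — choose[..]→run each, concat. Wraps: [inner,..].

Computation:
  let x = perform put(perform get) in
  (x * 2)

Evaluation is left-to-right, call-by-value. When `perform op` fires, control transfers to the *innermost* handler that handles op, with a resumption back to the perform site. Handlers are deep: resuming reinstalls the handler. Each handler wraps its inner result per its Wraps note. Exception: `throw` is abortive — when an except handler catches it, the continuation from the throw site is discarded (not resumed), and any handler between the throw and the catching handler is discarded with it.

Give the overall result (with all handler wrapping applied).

Answer: [(0, 2)]

Working:
get @ H2 ⇒ 2
put(2) @ H2 ⇒ s:=2
H0 returns 0
H1 returns 0
H2 returns (0, 2)
H3 returns (0, 2)
H4 returns [(0, 2)]
= [(0, 2)]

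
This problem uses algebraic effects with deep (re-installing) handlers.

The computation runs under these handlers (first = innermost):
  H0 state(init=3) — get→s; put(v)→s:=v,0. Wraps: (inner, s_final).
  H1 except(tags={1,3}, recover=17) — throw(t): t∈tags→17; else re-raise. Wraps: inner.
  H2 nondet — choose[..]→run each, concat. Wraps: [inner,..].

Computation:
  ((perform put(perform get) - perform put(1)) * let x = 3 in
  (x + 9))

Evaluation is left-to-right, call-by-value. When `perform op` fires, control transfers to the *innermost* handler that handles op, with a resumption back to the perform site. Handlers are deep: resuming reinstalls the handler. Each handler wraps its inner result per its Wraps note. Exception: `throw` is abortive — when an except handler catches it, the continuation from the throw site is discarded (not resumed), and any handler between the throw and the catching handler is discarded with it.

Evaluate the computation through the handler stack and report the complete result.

Evaluation trace:
get @ H0 ⇒ 3
put(3) @ H0 ⇒ s:=3
put(1) @ H0 ⇒ s:=1
H0 returns (0, 1)
H1 returns (0, 1)
H2 returns [(0, 1)]
= [(0, 1)]

Answer: [(0, 1)]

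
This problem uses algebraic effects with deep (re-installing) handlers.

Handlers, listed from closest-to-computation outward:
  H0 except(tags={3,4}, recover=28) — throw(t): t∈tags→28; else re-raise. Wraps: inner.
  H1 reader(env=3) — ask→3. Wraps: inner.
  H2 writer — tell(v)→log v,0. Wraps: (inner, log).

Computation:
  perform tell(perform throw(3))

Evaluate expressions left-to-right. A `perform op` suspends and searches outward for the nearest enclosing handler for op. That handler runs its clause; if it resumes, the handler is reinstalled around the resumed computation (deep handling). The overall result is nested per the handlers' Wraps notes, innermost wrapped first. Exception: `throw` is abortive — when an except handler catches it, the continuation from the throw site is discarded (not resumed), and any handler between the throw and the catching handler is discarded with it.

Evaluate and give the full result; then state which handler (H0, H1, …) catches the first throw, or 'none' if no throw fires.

Working:
throw(3) @ H0 caught ⇒ 28
H1 returns 28
H2 returns (28, ())
= (28, ())

Answer: (28, ()) ; first throw caught by: H0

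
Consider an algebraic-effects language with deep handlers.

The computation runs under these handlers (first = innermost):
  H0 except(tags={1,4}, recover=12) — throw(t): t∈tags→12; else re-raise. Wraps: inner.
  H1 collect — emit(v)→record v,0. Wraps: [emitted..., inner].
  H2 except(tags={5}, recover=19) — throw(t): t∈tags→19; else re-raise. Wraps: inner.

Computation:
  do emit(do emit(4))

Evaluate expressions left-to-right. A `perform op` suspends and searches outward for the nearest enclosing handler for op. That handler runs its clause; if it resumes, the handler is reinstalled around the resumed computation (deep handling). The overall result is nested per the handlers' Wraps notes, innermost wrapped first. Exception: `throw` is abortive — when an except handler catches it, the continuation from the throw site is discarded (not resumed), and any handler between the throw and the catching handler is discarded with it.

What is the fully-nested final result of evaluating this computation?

Answer: [4, 0, 0]

Step-by-step:
emit(4) @ H1 ⇒ out+=4
emit(0) @ H1 ⇒ out+=0
H0 returns 0
H1 returns [4, 0, 0]
H2 returns [4, 0, 0]
= [4, 0, 0]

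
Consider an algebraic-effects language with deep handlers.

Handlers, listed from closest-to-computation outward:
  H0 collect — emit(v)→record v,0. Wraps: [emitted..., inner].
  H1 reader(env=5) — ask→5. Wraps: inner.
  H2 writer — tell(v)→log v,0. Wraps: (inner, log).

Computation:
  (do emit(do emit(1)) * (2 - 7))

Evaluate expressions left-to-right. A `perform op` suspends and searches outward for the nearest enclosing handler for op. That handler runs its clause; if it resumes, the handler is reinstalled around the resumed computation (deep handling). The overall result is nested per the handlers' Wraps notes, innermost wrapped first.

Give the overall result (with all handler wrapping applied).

Working:
emit(1) @ H0 ⇒ out+=1
emit(0) @ H0 ⇒ out+=0
H0 returns [1, 0, 0]
H1 returns [1, 0, 0]
H2 returns ([1, 0, 0], ())
= ([1, 0, 0], ())

Answer: ([1, 0, 0], ())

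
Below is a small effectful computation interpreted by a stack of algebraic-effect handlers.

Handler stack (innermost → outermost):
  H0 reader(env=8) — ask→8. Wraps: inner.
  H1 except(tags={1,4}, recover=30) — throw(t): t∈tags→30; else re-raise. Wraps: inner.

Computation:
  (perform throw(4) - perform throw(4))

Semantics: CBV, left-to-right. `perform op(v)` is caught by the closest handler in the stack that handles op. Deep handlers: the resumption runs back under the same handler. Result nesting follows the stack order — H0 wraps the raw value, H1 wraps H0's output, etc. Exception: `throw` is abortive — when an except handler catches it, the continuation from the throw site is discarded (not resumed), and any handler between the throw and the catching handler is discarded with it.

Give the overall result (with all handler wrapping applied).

Answer: 30

Step-by-step:
throw(4) @ H1 caught ⇒ 30
= 30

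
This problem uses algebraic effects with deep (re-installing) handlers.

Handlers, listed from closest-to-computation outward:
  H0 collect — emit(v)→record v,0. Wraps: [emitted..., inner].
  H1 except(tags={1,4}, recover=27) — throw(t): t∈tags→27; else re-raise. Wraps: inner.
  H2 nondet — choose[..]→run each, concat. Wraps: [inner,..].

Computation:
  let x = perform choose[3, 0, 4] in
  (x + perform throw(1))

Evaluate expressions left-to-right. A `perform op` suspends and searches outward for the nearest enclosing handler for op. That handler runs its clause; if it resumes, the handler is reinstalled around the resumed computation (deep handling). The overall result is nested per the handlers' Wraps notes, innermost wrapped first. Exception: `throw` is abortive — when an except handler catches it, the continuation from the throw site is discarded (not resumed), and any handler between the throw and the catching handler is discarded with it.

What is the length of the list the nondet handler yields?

Answer: 3

Working:
choose[3, 0, 4] @ H2
  branch[0] choose=3:
    throw(1) @ H1 caught ⇒ 27
    H2 returns [27]
  branch[1] choose=0:
    throw(1) @ H1 caught ⇒ 27
    H2 returns [27]
  branch[2] choose=4:
    throw(1) @ H1 caught ⇒ 27
    H2 returns [27]
= [27, 27, 27]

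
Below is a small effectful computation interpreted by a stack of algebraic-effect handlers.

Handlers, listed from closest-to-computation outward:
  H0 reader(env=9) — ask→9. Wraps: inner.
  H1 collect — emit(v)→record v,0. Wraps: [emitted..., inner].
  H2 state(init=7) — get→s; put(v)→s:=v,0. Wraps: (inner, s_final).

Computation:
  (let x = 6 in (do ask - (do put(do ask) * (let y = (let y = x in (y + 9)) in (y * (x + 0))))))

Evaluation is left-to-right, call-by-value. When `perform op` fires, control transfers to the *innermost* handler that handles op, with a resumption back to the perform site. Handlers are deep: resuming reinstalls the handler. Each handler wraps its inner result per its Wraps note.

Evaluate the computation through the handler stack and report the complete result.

Answer: ([9], 9)

Step-by-step:
ask @ H0 ⇒ 9
ask @ H0 ⇒ 9
put(9) @ H2 ⇒ s:=9
H0 returns 9
H1 returns [9]
H2 returns ([9], 9)
= ([9], 9)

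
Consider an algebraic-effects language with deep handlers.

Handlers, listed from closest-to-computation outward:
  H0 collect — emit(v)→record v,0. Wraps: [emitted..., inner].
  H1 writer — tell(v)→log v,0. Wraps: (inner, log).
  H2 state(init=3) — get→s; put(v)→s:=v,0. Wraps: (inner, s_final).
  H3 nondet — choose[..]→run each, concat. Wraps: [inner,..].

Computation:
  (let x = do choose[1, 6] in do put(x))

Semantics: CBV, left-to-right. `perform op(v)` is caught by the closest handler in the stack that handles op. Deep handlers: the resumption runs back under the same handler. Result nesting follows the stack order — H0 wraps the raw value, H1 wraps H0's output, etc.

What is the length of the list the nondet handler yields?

Answer: 2

Evaluation trace:
choose[1, 6] @ H3
  branch[0] choose=1:
    put(1) @ H2 ⇒ s:=1
    H0 returns [0]
    H1 returns ([0], ())
    H2 returns (([0], ()), 1)
    H3 returns [(([0], ()), 1)]
  branch[1] choose=6:
    put(6) @ H2 ⇒ s:=6
    H0 returns [0]
    H1 returns ([0], ())
    H2 returns (([0], ()), 6)
    H3 returns [(([0], ()), 6)]
= [(([0], ()), 1), (([0], ()), 6)]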